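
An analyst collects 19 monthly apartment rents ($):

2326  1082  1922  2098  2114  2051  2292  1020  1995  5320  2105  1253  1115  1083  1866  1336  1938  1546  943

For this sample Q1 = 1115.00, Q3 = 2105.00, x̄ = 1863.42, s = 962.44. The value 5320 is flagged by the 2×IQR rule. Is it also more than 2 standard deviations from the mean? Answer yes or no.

yes

z = (5320 − 1863.42) / 962.44 = 3.59.
|z| = 3.59 > 2.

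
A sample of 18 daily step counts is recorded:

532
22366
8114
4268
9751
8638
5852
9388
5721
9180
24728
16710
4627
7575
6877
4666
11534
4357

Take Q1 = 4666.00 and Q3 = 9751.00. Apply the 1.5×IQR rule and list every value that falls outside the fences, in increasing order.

IQR = Q3 − Q1 = 9751.00 − 4666.00 = 5085.00.
Lower fence = Q1 − 1.5·IQR = 4666.00 − 7627.50 = -2961.50.
Upper fence = Q3 + 1.5·IQR = 9751.00 + 7627.50 = 17378.50.
22366 > 17378.50 → outlier.
24728 > 17378.50 → outlier.
All remaining values lie within [-2961.50, 17378.50].

22366, 24728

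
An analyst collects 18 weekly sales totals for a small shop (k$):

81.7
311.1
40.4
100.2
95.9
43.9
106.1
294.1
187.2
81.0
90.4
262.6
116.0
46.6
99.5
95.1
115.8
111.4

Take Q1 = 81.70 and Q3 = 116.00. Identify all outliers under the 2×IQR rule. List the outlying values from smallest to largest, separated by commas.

IQR = Q3 − Q1 = 116.00 − 81.70 = 34.30.
Lower fence = Q1 − 2·IQR = 81.70 − 68.60 = 13.10.
Upper fence = Q3 + 2·IQR = 116.00 + 68.60 = 184.60.
187.2 > 184.60 → outlier.
262.6 > 184.60 → outlier.
294.1 > 184.60 → outlier.
311.1 > 184.60 → outlier.
All remaining values lie within [13.10, 184.60].

187.2, 262.6, 294.1, 311.1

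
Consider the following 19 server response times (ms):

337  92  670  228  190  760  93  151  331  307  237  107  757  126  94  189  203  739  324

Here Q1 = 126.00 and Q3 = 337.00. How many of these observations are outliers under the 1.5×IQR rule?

IQR = 211.00; fences at 126.00 − 316.50 = -190.50 and 337.00 + 316.50 = 653.50.
Outside the cutoffs: 670, 739, 757, 760.

4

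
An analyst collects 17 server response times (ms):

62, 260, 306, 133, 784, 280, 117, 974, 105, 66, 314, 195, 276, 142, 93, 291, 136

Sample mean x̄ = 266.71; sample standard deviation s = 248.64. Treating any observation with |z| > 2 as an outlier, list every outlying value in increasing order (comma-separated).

Cutoffs at x̄ ± 2s: 266.71 ± 2·248.64 = [-230.57, 763.99].
784: z = 2.08, |z| > 2 → outlier.
974: z = 2.84, |z| > 2 → outlier.
Every other value lies within [-230.57, 763.99].

784, 974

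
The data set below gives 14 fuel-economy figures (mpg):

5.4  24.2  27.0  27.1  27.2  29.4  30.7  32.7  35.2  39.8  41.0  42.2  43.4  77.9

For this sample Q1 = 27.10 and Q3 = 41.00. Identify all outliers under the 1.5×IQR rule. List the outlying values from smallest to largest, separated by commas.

IQR = Q3 − Q1 = 41.00 − 27.10 = 13.90.
Lower fence = Q1 − 1.5·IQR = 27.10 − 20.85 = 6.25.
Upper fence = Q3 + 1.5·IQR = 41.00 + 20.85 = 61.85.
5.4 < 6.25 → outlier.
77.9 > 61.85 → outlier.
All remaining values lie within [6.25, 61.85].

5.4, 77.9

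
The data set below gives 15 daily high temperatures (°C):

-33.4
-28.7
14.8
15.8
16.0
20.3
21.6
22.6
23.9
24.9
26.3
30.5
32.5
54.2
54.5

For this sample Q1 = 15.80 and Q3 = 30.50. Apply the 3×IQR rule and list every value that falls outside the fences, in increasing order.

IQR = Q3 − Q1 = 30.50 − 15.80 = 14.70.
Lower fence = Q1 − 3·IQR = 15.80 − 44.10 = -28.30.
Upper fence = Q3 + 3·IQR = 30.50 + 44.10 = 74.60.
-33.4 < -28.30 → outlier.
-28.7 < -28.30 → outlier.
All remaining values lie within [-28.30, 74.60].

-33.4, -28.7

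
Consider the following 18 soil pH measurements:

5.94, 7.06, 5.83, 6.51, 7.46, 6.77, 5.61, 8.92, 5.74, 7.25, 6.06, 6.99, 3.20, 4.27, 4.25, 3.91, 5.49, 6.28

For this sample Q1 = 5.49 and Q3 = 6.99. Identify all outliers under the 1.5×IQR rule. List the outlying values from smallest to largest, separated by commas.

IQR = Q3 − Q1 = 6.99 − 5.49 = 1.50.
Lower fence = Q1 − 1.5·IQR = 5.49 − 2.25 = 3.24.
Upper fence = Q3 + 1.5·IQR = 6.99 + 2.25 = 9.24.
3.20 < 3.24 → outlier.
All remaining values lie within [3.24, 9.24].

3.20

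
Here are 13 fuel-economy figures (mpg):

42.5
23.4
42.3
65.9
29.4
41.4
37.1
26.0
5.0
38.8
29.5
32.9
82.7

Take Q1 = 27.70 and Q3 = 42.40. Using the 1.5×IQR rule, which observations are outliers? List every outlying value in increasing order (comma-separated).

5.0, 65.9, 82.7

IQR = Q3 − Q1 = 42.40 − 27.70 = 14.70.
Lower fence = Q1 − 1.5·IQR = 27.70 − 22.05 = 5.65.
Upper fence = Q3 + 1.5·IQR = 42.40 + 22.05 = 64.45.
5.0 < 5.65 → outlier.
65.9 > 64.45 → outlier.
82.7 > 64.45 → outlier.
All remaining values lie within [5.65, 64.45].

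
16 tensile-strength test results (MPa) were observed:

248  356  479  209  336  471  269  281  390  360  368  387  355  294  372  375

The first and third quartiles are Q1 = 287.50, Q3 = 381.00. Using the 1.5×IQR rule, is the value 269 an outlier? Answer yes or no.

no

IQR = Q3 − Q1 = 381.00 − 287.50 = 93.50.
Lower fence = Q1 − 1.5·IQR = 287.50 − 140.25 = 147.25.
Upper fence = Q3 + 1.5·IQR = 381.00 + 140.25 = 521.25.
269 lies within [147.25, 521.25].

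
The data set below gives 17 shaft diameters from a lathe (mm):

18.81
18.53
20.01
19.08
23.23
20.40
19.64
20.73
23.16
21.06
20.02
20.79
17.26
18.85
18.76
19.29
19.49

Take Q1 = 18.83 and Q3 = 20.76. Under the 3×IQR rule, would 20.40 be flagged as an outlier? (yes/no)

IQR = Q3 − Q1 = 20.76 − 18.83 = 1.93.
Lower fence = Q1 − 3·IQR = 18.83 − 5.79 = 13.04.
Upper fence = Q3 + 3·IQR = 20.76 + 5.79 = 26.55.
20.40 lies within [13.04, 26.55].

no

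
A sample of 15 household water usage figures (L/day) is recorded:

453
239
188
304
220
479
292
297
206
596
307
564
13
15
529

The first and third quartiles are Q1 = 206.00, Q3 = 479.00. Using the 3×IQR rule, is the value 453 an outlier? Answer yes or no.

IQR = Q3 − Q1 = 479.00 − 206.00 = 273.00.
Lower fence = Q1 − 3·IQR = 206.00 − 819.00 = -613.00.
Upper fence = Q3 + 3·IQR = 479.00 + 819.00 = 1298.00.
453 lies within [-613.00, 1298.00].

no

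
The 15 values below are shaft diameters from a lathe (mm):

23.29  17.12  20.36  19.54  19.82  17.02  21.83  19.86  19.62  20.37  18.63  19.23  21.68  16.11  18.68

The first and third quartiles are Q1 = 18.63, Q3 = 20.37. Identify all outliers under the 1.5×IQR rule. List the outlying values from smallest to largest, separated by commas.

IQR = Q3 − Q1 = 20.37 − 18.63 = 1.74.
Lower fence = Q1 − 1.5·IQR = 18.63 − 2.61 = 16.02.
Upper fence = Q3 + 1.5·IQR = 20.37 + 2.61 = 22.98.
23.29 > 22.98 → outlier.
All remaining values lie within [16.02, 22.98].

23.29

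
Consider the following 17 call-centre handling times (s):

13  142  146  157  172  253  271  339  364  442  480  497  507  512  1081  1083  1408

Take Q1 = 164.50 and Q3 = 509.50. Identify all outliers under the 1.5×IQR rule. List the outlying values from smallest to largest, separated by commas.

IQR = Q3 − Q1 = 509.50 − 164.50 = 345.00.
Lower fence = Q1 − 1.5·IQR = 164.50 − 517.50 = -353.00.
Upper fence = Q3 + 1.5·IQR = 509.50 + 517.50 = 1027.00.
1081 > 1027.00 → outlier.
1083 > 1027.00 → outlier.
1408 > 1027.00 → outlier.
All remaining values lie within [-353.00, 1027.00].

1081, 1083, 1408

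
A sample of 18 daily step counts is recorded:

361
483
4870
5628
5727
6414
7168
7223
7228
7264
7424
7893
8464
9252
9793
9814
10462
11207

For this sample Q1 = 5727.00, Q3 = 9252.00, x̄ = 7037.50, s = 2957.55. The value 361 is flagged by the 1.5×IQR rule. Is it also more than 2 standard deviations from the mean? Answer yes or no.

yes

z = (361 − 7037.50) / 2957.55 = -2.26.
|z| = 2.26 > 2.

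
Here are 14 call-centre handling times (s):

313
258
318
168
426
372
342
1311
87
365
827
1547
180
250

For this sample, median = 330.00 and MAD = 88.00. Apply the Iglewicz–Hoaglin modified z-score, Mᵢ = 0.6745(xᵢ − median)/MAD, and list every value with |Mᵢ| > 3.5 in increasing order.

827, 1311, 1547

|Mᵢ| > 3.5 ⇔ |xᵢ − 330.00| > 3.5·88.00/0.6745 = 456.63.
So outliers lie outside [-126.63, 786.63].
827: M = 3.81 → outlier.
1311: M = 7.52 → outlier.
1547: M = 9.33 → outlier.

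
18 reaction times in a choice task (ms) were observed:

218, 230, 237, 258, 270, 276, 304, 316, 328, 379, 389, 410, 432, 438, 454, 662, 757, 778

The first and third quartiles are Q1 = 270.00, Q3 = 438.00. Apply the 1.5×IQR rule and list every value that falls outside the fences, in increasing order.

757, 778

IQR = Q3 − Q1 = 438.00 − 270.00 = 168.00.
Lower fence = Q1 − 1.5·IQR = 270.00 − 252.00 = 18.00.
Upper fence = Q3 + 1.5·IQR = 438.00 + 252.00 = 690.00.
757 > 690.00 → outlier.
778 > 690.00 → outlier.
All remaining values lie within [18.00, 690.00].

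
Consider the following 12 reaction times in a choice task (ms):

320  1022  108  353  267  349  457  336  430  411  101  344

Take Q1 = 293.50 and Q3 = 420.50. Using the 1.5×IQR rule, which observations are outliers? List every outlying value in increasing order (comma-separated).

101, 1022

IQR = Q3 − Q1 = 420.50 − 293.50 = 127.00.
Lower fence = Q1 − 1.5·IQR = 293.50 − 190.50 = 103.00.
Upper fence = Q3 + 1.5·IQR = 420.50 + 190.50 = 611.00.
101 < 103.00 → outlier.
1022 > 611.00 → outlier.
All remaining values lie within [103.00, 611.00].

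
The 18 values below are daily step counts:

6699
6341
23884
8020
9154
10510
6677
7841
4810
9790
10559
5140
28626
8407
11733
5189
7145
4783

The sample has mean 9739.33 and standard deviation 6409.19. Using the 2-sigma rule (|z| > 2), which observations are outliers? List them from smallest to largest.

Cutoffs at x̄ ± 2s: 9739.33 ± 2·6409.19 = [-3079.05, 22557.71].
23884: z = 2.21, |z| > 2 → outlier.
28626: z = 2.95, |z| > 2 → outlier.
Every other value lies within [-3079.05, 22557.71].

23884, 28626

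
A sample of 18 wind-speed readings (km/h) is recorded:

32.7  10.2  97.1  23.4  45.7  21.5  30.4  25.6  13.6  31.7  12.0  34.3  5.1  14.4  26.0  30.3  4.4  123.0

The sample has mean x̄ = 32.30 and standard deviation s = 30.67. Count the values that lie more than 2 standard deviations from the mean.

Cutoffs: x̄ ± 2s = [-29.04, 93.64].
Outside the cutoffs: 97.1, 123.0.

2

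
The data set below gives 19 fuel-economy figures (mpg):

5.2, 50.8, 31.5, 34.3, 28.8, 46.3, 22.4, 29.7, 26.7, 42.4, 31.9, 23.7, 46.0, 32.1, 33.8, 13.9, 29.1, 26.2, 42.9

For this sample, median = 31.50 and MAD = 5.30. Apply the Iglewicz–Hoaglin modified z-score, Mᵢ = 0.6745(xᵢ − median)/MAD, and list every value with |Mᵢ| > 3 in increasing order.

5.2

|Mᵢ| > 3 ⇔ |xᵢ − 31.50| > 3·5.30/0.6745 = 23.57.
So outliers lie outside [7.93, 55.07].
5.2: M = -3.35 → outlier.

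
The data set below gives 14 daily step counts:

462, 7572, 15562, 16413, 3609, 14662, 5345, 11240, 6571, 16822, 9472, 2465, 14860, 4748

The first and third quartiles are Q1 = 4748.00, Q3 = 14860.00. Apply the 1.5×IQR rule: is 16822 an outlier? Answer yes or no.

IQR = Q3 − Q1 = 14860.00 − 4748.00 = 10112.00.
Lower fence = Q1 − 1.5·IQR = 4748.00 − 15168.00 = -10420.00.
Upper fence = Q3 + 1.5·IQR = 14860.00 + 15168.00 = 30028.00.
16822 lies within [-10420.00, 30028.00].

no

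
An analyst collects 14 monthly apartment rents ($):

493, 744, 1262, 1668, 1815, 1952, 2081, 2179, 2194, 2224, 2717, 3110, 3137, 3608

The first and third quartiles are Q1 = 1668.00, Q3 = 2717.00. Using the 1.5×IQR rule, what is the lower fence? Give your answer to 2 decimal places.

94.50

IQR = Q3 − Q1 = 2717.00 − 1668.00 = 1049.00.
Lower fence = Q1 − 1.5·IQR = 1668.00 − 1573.50 = 94.50.
Upper fence = Q3 + 1.5·IQR = 2717.00 + 1573.50 = 4290.50.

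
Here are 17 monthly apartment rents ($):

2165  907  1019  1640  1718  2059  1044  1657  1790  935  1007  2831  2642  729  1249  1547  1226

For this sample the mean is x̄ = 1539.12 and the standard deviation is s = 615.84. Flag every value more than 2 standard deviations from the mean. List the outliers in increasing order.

Cutoffs at x̄ ± 2s: 1539.12 ± 2·615.84 = [307.44, 2770.80].
2831: z = 2.10, |z| > 2 → outlier.
Every other value lies within [307.44, 2770.80].

2831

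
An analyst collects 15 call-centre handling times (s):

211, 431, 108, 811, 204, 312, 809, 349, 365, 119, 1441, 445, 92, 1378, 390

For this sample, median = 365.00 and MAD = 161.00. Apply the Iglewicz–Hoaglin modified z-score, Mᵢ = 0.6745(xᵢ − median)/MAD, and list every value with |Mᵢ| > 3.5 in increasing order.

1378, 1441

|Mᵢ| > 3.5 ⇔ |xᵢ − 365.00| > 3.5·161.00/0.6745 = 835.43.
So outliers lie outside [-470.43, 1200.43].
1378: M = 4.24 → outlier.
1441: M = 4.51 → outlier.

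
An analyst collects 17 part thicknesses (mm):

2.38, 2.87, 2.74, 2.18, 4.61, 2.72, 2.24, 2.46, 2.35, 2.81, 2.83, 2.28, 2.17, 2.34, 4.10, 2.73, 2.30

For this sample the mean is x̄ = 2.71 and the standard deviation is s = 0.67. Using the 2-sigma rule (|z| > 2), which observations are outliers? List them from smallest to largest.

Cutoffs at x̄ ± 2s: 2.71 ± 2·0.67 = [1.37, 4.05].
4.10: z = 2.07, |z| > 2 → outlier.
4.61: z = 2.84, |z| > 2 → outlier.
Every other value lies within [1.37, 4.05].

4.10, 4.61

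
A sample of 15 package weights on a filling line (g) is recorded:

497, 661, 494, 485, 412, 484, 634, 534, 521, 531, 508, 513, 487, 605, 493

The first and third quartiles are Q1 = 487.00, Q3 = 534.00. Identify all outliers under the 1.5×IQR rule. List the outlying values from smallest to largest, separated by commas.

412, 605, 634, 661

IQR = Q3 − Q1 = 534.00 − 487.00 = 47.00.
Lower fence = Q1 − 1.5·IQR = 487.00 − 70.50 = 416.50.
Upper fence = Q3 + 1.5·IQR = 534.00 + 70.50 = 604.50.
412 < 416.50 → outlier.
605 > 604.50 → outlier.
634 > 604.50 → outlier.
661 > 604.50 → outlier.
All remaining values lie within [416.50, 604.50].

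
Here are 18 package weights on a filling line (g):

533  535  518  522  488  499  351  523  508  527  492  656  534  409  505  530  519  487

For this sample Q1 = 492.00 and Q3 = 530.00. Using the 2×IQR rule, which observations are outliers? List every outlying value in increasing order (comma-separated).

351, 409, 656

IQR = Q3 − Q1 = 530.00 − 492.00 = 38.00.
Lower fence = Q1 − 2·IQR = 492.00 − 76.00 = 416.00.
Upper fence = Q3 + 2·IQR = 530.00 + 76.00 = 606.00.
351 < 416.00 → outlier.
409 < 416.00 → outlier.
656 > 606.00 → outlier.
All remaining values lie within [416.00, 606.00].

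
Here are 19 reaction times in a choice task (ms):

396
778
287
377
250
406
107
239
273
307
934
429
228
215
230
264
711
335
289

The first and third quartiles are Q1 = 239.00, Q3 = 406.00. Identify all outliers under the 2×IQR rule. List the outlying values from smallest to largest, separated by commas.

IQR = Q3 − Q1 = 406.00 − 239.00 = 167.00.
Lower fence = Q1 − 2·IQR = 239.00 − 334.00 = -95.00.
Upper fence = Q3 + 2·IQR = 406.00 + 334.00 = 740.00.
778 > 740.00 → outlier.
934 > 740.00 → outlier.
All remaining values lie within [-95.00, 740.00].

778, 934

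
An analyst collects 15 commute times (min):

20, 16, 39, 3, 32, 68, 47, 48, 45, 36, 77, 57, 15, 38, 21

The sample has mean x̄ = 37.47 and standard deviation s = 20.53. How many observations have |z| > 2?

0

Cutoffs: x̄ ± 2s = [-3.59, 78.53].
Every value lies within the cutoffs.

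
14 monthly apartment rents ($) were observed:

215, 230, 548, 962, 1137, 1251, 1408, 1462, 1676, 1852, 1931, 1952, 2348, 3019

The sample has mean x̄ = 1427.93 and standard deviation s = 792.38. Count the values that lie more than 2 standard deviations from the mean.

1

Cutoffs: x̄ ± 2s = [-156.83, 3012.69].
Outside the cutoffs: 3019.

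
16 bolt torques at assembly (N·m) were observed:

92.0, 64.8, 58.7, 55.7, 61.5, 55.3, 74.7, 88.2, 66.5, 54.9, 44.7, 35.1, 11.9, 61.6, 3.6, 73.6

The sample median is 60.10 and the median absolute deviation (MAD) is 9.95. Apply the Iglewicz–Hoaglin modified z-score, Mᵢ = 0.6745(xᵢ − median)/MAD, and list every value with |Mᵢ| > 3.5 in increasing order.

|Mᵢ| > 3.5 ⇔ |xᵢ − 60.10| > 3.5·9.95/0.6745 = 51.63.
So outliers lie outside [8.47, 111.73].
3.6: M = -3.83 → outlier.

3.6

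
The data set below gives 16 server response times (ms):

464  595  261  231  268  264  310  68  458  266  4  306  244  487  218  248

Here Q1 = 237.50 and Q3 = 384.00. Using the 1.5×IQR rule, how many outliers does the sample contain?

1

IQR = 146.50; fences at 237.50 − 219.75 = 17.75 and 384.00 + 219.75 = 603.75.
Outside the cutoffs: 4.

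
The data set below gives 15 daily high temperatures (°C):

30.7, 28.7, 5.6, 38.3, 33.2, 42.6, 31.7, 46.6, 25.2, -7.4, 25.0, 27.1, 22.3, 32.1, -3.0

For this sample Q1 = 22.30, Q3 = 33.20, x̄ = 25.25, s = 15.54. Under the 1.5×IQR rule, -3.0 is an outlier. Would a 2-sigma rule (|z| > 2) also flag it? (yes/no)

z = (-3.0 − 25.25) / 15.54 = -1.82.
|z| = 1.82 ≤ 2.

no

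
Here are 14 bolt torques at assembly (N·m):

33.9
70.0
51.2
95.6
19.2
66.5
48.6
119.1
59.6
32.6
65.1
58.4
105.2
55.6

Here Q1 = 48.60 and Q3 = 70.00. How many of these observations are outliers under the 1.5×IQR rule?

IQR = 21.40; fences at 48.60 − 32.10 = 16.50 and 70.00 + 32.10 = 102.10.
Outside the cutoffs: 105.2, 119.1.

2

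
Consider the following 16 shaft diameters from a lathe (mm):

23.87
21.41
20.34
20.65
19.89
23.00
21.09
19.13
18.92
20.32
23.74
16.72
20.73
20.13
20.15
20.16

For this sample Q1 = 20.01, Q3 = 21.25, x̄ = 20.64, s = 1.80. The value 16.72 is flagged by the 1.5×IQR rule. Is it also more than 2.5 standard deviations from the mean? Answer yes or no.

no

z = (16.72 − 20.64) / 1.80 = -2.18.
|z| = 2.18 ≤ 2.5.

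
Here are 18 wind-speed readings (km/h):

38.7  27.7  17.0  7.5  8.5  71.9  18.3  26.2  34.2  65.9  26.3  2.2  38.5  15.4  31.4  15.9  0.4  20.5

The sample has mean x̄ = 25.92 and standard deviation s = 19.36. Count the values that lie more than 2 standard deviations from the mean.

Cutoffs: x̄ ± 2s = [-12.80, 64.64].
Outside the cutoffs: 65.9, 71.9.

2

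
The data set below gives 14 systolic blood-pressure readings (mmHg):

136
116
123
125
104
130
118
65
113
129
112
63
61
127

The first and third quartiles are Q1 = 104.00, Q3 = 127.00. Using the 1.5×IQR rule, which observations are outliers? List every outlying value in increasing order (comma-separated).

IQR = Q3 − Q1 = 127.00 − 104.00 = 23.00.
Lower fence = Q1 − 1.5·IQR = 104.00 − 34.50 = 69.50.
Upper fence = Q3 + 1.5·IQR = 127.00 + 34.50 = 161.50.
61 < 69.50 → outlier.
63 < 69.50 → outlier.
65 < 69.50 → outlier.
All remaining values lie within [69.50, 161.50].

61, 63, 65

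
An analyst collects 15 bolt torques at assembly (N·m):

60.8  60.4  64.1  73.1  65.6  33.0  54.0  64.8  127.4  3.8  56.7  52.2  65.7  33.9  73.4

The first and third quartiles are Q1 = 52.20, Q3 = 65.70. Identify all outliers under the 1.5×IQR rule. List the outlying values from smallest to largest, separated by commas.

3.8, 127.4

IQR = Q3 − Q1 = 65.70 − 52.20 = 13.50.
Lower fence = Q1 − 1.5·IQR = 52.20 − 20.25 = 31.95.
Upper fence = Q3 + 1.5·IQR = 65.70 + 20.25 = 85.95.
3.8 < 31.95 → outlier.
127.4 > 85.95 → outlier.
All remaining values lie within [31.95, 85.95].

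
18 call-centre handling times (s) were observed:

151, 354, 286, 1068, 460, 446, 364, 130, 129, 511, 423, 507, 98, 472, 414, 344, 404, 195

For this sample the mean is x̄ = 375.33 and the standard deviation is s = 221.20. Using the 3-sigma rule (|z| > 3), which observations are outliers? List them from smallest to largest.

1068

Cutoffs at x̄ ± 3s: 375.33 ± 3·221.20 = [-288.27, 1038.93].
1068: z = 3.13, |z| > 3 → outlier.
Every other value lies within [-288.27, 1038.93].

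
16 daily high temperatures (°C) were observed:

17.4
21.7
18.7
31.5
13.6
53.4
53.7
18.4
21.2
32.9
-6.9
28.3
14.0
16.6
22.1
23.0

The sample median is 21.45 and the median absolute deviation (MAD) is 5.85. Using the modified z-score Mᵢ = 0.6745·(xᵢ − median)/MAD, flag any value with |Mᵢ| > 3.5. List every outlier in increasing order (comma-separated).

|Mᵢ| > 3.5 ⇔ |xᵢ − 21.45| > 3.5·5.85/0.6745 = 30.36.
So outliers lie outside [-8.91, 51.81].
53.4: M = 3.68 → outlier.
53.7: M = 3.72 → outlier.

53.4, 53.7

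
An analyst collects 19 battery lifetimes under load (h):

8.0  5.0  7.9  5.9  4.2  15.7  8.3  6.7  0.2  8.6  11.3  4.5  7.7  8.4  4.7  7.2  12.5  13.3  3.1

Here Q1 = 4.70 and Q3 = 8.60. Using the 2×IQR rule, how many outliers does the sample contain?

IQR = 3.90; fences at 4.70 − 7.80 = -3.10 and 8.60 + 7.80 = 16.40.
Every value lies within the cutoffs.

0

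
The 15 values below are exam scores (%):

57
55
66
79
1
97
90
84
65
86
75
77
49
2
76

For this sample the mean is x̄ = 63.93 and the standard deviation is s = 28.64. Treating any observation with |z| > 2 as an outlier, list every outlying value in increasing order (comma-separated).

1, 2

Cutoffs at x̄ ± 2s: 63.93 ± 2·28.64 = [6.65, 121.21].
1: z = -2.20, |z| > 2 → outlier.
2: z = -2.16, |z| > 2 → outlier.
Every other value lies within [6.65, 121.21].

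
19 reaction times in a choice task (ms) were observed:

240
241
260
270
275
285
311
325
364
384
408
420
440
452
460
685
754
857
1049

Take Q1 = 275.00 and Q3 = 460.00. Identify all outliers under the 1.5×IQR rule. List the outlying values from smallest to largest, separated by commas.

754, 857, 1049

IQR = Q3 − Q1 = 460.00 − 275.00 = 185.00.
Lower fence = Q1 − 1.5·IQR = 275.00 − 277.50 = -2.50.
Upper fence = Q3 + 1.5·IQR = 460.00 + 277.50 = 737.50.
754 > 737.50 → outlier.
857 > 737.50 → outlier.
1049 > 737.50 → outlier.
All remaining values lie within [-2.50, 737.50].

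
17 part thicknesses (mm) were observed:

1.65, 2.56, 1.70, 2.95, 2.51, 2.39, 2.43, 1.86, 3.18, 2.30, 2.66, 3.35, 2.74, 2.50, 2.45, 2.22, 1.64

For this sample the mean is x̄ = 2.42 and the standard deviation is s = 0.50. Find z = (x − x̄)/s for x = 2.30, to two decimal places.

-0.24

z = (2.30 − 2.42) / 0.50 = -0.24.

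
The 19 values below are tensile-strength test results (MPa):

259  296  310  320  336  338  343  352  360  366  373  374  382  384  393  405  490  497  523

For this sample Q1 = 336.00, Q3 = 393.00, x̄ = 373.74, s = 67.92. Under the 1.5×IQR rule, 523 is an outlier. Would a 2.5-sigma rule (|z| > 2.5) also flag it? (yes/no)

z = (523 − 373.74) / 67.92 = 2.20.
|z| = 2.20 ≤ 2.5.

no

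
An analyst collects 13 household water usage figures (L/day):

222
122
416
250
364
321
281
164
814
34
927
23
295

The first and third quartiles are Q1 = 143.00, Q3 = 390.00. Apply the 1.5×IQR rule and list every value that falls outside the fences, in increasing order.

814, 927

IQR = Q3 − Q1 = 390.00 − 143.00 = 247.00.
Lower fence = Q1 − 1.5·IQR = 143.00 − 370.50 = -227.50.
Upper fence = Q3 + 1.5·IQR = 390.00 + 370.50 = 760.50.
814 > 760.50 → outlier.
927 > 760.50 → outlier.
All remaining values lie within [-227.50, 760.50].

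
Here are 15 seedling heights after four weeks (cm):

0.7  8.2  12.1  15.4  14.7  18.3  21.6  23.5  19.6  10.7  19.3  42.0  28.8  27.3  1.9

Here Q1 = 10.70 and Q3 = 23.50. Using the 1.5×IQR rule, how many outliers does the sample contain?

IQR = 12.80; fences at 10.70 − 19.20 = -8.50 and 23.50 + 19.20 = 42.70.
Every value lies within the cutoffs.

0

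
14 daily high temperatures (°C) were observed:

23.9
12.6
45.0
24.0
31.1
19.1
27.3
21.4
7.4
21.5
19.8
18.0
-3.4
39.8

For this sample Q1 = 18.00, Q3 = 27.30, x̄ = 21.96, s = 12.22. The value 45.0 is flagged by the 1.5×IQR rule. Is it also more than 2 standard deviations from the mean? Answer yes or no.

z = (45.0 − 21.96) / 12.22 = 1.89.
|z| = 1.89 ≤ 2.

no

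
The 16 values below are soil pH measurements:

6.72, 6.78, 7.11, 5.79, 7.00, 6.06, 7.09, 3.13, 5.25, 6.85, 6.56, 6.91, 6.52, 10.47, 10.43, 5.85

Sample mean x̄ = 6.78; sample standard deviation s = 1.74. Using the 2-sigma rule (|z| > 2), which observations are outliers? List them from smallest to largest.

Cutoffs at x̄ ± 2s: 6.78 ± 2·1.74 = [3.30, 10.26].
3.13: z = -2.10, |z| > 2 → outlier.
10.43: z = 2.10, |z| > 2 → outlier.
10.47: z = 2.12, |z| > 2 → outlier.
Every other value lies within [3.30, 10.26].

3.13, 10.43, 10.47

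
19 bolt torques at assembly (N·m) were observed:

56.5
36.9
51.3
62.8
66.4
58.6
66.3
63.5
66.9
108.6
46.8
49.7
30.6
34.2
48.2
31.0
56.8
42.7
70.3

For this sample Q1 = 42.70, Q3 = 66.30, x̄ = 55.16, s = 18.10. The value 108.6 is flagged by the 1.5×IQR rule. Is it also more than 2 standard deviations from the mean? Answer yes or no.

z = (108.6 − 55.16) / 18.10 = 2.95.
|z| = 2.95 > 2.

yes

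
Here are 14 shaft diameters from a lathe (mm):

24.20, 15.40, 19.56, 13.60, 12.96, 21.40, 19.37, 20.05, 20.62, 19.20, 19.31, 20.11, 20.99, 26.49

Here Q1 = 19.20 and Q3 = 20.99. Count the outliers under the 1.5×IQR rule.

IQR = 1.79; fences at 19.20 − 2.685 = 16.515 and 20.99 + 2.685 = 23.675.
Outside the cutoffs: 12.96, 13.60, 15.40, 24.20, 26.49.

5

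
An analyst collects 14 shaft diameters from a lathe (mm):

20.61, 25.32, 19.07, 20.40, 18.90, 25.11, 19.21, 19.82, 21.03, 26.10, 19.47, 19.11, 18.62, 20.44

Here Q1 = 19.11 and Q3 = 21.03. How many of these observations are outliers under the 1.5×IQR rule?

3

IQR = 1.92; fences at 19.11 − 2.88 = 16.23 and 21.03 + 2.88 = 23.91.
Outside the cutoffs: 25.11, 25.32, 26.10.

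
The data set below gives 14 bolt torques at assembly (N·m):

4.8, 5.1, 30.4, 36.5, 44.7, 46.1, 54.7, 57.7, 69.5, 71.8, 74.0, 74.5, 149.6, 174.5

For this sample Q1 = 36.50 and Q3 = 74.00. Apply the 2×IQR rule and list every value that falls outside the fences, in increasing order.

IQR = Q3 − Q1 = 74.00 − 36.50 = 37.50.
Lower fence = Q1 − 2·IQR = 36.50 − 75.00 = -38.50.
Upper fence = Q3 + 2·IQR = 74.00 + 75.00 = 149.00.
149.6 > 149.00 → outlier.
174.5 > 149.00 → outlier.
All remaining values lie within [-38.50, 149.00].

149.6, 174.5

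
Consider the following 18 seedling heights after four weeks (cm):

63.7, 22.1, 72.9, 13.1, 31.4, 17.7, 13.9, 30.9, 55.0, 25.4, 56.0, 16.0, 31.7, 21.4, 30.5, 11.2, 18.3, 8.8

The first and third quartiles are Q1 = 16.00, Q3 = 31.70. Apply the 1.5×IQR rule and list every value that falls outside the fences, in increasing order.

IQR = Q3 − Q1 = 31.70 − 16.00 = 15.70.
Lower fence = Q1 − 1.5·IQR = 16.00 − 23.55 = -7.55.
Upper fence = Q3 + 1.5·IQR = 31.70 + 23.55 = 55.25.
56.0 > 55.25 → outlier.
63.7 > 55.25 → outlier.
72.9 > 55.25 → outlier.
All remaining values lie within [-7.55, 55.25].

56.0, 63.7, 72.9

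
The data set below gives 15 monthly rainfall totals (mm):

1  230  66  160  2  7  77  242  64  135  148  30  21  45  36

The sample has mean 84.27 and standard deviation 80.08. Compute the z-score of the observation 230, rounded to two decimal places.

1.82

z = (230 − 84.27) / 80.08 = 1.82.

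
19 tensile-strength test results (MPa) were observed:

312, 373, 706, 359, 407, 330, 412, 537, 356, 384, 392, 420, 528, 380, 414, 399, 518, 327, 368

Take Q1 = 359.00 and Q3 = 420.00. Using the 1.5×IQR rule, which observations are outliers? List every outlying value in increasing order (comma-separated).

518, 528, 537, 706

IQR = Q3 − Q1 = 420.00 − 359.00 = 61.00.
Lower fence = Q1 − 1.5·IQR = 359.00 − 91.50 = 267.50.
Upper fence = Q3 + 1.5·IQR = 420.00 + 91.50 = 511.50.
518 > 511.50 → outlier.
528 > 511.50 → outlier.
537 > 511.50 → outlier.
706 > 511.50 → outlier.
All remaining values lie within [267.50, 511.50].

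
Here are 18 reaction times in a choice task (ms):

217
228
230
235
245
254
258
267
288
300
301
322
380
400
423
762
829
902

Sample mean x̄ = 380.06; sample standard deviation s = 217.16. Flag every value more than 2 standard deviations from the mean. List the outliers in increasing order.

Cutoffs at x̄ ± 2s: 380.06 ± 2·217.16 = [-54.26, 814.38].
829: z = 2.07, |z| > 2 → outlier.
902: z = 2.40, |z| > 2 → outlier.
Every other value lies within [-54.26, 814.38].

829, 902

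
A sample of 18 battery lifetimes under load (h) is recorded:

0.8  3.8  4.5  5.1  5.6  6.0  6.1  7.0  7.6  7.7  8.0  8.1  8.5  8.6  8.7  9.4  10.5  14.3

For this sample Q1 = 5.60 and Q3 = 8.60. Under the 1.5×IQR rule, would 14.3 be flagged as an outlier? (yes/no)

IQR = Q3 − Q1 = 8.60 − 5.60 = 3.00.
Lower fence = Q1 − 1.5·IQR = 5.60 − 4.50 = 1.10.
Upper fence = Q3 + 1.5·IQR = 8.60 + 4.50 = 13.10.
14.3 lies above the upper fence.

yes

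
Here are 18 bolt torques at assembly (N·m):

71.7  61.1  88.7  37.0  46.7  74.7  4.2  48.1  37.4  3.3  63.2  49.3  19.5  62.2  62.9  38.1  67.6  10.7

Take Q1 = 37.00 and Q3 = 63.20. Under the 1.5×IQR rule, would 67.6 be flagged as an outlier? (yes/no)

IQR = Q3 − Q1 = 63.20 − 37.00 = 26.20.
Lower fence = Q1 − 1.5·IQR = 37.00 − 39.30 = -2.30.
Upper fence = Q3 + 1.5·IQR = 63.20 + 39.30 = 102.50.
67.6 lies within [-2.30, 102.50].

no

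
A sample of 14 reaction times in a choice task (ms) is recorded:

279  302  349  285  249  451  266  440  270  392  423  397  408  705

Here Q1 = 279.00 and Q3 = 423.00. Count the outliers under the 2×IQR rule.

IQR = 144.00; fences at 279.00 − 288.00 = -9.00 and 423.00 + 288.00 = 711.00.
Every value lies within the cutoffs.

0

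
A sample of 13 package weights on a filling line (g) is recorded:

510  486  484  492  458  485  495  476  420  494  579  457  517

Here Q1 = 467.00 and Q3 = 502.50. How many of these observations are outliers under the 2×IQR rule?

IQR = 35.50; fences at 467.00 − 71.00 = 396.00 and 502.50 + 71.00 = 573.50.
Outside the cutoffs: 579.

1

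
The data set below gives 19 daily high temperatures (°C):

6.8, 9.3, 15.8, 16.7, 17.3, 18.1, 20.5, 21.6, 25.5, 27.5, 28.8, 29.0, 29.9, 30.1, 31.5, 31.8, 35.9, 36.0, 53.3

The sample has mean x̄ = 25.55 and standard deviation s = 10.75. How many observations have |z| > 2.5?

1

Cutoffs: x̄ ± 2.5s = [-1.325, 52.425].
Outside the cutoffs: 53.3.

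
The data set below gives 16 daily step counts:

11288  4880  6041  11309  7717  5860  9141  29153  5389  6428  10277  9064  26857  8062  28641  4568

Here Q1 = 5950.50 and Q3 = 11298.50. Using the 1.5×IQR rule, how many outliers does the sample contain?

IQR = 5348.00; fences at 5950.50 − 8022.00 = -2071.50 and 11298.50 + 8022.00 = 19320.50.
Outside the cutoffs: 26857, 28641, 29153.

3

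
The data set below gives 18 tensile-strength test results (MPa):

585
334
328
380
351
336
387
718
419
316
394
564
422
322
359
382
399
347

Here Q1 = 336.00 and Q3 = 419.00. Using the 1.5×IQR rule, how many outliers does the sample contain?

IQR = 83.00; fences at 336.00 − 124.50 = 211.50 and 419.00 + 124.50 = 543.50.
Outside the cutoffs: 564, 585, 718.

3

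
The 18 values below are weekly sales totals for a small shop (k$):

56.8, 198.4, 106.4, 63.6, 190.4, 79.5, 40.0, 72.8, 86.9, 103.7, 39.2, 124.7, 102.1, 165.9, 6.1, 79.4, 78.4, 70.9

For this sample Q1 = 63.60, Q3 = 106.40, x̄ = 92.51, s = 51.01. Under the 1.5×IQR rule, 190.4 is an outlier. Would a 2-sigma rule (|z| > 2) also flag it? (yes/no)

no

z = (190.4 − 92.51) / 51.01 = 1.92.
|z| = 1.92 ≤ 2.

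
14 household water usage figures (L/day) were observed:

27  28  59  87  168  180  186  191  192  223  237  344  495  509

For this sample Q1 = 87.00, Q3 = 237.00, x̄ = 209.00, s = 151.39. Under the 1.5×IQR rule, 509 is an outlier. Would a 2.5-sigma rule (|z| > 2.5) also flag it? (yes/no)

no

z = (509 − 209.00) / 151.39 = 1.98.
|z| = 1.98 ≤ 2.5.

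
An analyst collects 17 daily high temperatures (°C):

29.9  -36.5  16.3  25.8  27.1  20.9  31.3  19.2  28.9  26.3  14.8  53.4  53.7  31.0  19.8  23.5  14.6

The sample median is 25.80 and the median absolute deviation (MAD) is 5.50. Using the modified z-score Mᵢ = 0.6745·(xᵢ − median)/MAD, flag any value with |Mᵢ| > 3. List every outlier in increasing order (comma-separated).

-36.5, 53.4, 53.7

|Mᵢ| > 3 ⇔ |xᵢ − 25.80| > 3·5.50/0.6745 = 24.46.
So outliers lie outside [1.34, 50.26].
-36.5: M = -7.64 → outlier.
53.4: M = 3.38 → outlier.
53.7: M = 3.42 → outlier.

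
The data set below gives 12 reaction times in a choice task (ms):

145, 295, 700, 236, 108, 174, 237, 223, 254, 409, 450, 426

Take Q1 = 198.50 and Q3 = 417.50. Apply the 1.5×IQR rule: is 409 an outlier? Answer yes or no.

IQR = Q3 − Q1 = 417.50 − 198.50 = 219.00.
Lower fence = Q1 − 1.5·IQR = 198.50 − 328.50 = -130.00.
Upper fence = Q3 + 1.5·IQR = 417.50 + 328.50 = 746.00.
409 lies within [-130.00, 746.00].

no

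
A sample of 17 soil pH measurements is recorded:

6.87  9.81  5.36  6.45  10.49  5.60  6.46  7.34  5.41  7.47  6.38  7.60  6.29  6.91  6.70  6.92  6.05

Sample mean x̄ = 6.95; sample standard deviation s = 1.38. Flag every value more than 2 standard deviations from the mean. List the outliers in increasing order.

9.81, 10.49

Cutoffs at x̄ ± 2s: 6.95 ± 2·1.38 = [4.19, 9.71].
9.81: z = 2.07, |z| > 2 → outlier.
10.49: z = 2.57, |z| > 2 → outlier.
Every other value lies within [4.19, 9.71].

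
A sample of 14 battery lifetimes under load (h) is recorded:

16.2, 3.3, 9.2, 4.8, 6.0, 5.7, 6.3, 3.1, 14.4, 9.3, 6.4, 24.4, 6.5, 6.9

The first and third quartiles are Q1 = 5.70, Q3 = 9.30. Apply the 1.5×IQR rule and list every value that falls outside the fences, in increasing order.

16.2, 24.4

IQR = Q3 − Q1 = 9.30 − 5.70 = 3.60.
Lower fence = Q1 − 1.5·IQR = 5.70 − 5.40 = 0.30.
Upper fence = Q3 + 1.5·IQR = 9.30 + 5.40 = 14.70.
16.2 > 14.70 → outlier.
24.4 > 14.70 → outlier.
All remaining values lie within [0.30, 14.70].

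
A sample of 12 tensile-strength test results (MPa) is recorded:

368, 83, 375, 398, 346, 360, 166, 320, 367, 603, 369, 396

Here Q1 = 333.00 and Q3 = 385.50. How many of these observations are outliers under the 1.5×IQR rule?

3

IQR = 52.50; fences at 333.00 − 78.75 = 254.25 and 385.50 + 78.75 = 464.25.
Outside the cutoffs: 83, 166, 603.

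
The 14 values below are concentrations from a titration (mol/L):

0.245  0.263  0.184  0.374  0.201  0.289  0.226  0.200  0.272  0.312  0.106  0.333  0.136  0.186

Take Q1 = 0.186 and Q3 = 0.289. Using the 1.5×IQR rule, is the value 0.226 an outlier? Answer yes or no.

IQR = Q3 − Q1 = 0.289 − 0.186 = 0.103.
Lower fence = Q1 − 1.5·IQR = 0.186 − 0.1545 = 0.0315.
Upper fence = Q3 + 1.5·IQR = 0.289 + 0.1545 = 0.4435.
0.226 lies within [0.0315, 0.4435].

no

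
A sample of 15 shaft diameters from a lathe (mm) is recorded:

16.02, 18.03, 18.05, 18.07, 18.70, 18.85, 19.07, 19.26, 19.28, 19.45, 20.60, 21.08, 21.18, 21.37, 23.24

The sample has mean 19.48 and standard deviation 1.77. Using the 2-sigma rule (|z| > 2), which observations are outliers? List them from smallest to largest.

23.24

Cutoffs at x̄ ± 2s: 19.48 ± 2·1.77 = [15.94, 23.02].
23.24: z = 2.12, |z| > 2 → outlier.
Every other value lies within [15.94, 23.02].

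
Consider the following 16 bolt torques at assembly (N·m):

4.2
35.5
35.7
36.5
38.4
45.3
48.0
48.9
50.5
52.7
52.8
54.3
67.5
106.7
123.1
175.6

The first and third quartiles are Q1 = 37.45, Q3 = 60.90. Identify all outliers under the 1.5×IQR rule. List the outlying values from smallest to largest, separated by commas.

106.7, 123.1, 175.6

IQR = Q3 − Q1 = 60.90 − 37.45 = 23.45.
Lower fence = Q1 − 1.5·IQR = 37.45 − 35.175 = 2.275.
Upper fence = Q3 + 1.5·IQR = 60.90 + 35.175 = 96.075.
106.7 > 96.075 → outlier.
123.1 > 96.075 → outlier.
175.6 > 96.075 → outlier.
All remaining values lie within [2.275, 96.075].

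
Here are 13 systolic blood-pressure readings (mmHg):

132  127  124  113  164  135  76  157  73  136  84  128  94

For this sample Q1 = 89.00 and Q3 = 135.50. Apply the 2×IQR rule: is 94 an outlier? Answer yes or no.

no

IQR = Q3 − Q1 = 135.50 − 89.00 = 46.50.
Lower fence = Q1 − 2·IQR = 89.00 − 93.00 = -4.00.
Upper fence = Q3 + 2·IQR = 135.50 + 93.00 = 228.50.
94 lies within [-4.00, 228.50].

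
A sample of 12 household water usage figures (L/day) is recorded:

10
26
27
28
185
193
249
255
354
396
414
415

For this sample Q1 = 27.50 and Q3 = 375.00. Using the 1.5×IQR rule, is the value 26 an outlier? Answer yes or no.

no

IQR = Q3 − Q1 = 375.00 − 27.50 = 347.50.
Lower fence = Q1 − 1.5·IQR = 27.50 − 521.25 = -493.75.
Upper fence = Q3 + 1.5·IQR = 375.00 + 521.25 = 896.25.
26 lies within [-493.75, 896.25].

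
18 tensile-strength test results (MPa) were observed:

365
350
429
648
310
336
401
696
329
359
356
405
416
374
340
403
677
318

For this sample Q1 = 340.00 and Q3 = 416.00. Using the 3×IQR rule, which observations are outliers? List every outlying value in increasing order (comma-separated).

IQR = Q3 − Q1 = 416.00 − 340.00 = 76.00.
Lower fence = Q1 − 3·IQR = 340.00 − 228.00 = 112.00.
Upper fence = Q3 + 3·IQR = 416.00 + 228.00 = 644.00.
648 > 644.00 → outlier.
677 > 644.00 → outlier.
696 > 644.00 → outlier.
All remaining values lie within [112.00, 644.00].

648, 677, 696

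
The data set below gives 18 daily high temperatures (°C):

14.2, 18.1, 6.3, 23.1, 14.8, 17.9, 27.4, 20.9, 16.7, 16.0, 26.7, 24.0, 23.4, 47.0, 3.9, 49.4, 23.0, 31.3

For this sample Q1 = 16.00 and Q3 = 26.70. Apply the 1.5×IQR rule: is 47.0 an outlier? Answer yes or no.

IQR = Q3 − Q1 = 26.70 − 16.00 = 10.70.
Lower fence = Q1 − 1.5·IQR = 16.00 − 16.05 = -0.05.
Upper fence = Q3 + 1.5·IQR = 26.70 + 16.05 = 42.75.
47.0 lies above the upper fence.

yes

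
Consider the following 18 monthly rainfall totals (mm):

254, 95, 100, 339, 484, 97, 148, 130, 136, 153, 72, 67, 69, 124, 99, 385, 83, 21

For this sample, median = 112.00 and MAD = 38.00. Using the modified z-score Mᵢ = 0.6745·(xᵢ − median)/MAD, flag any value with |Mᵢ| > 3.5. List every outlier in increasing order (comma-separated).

|Mᵢ| > 3.5 ⇔ |xᵢ − 112.00| > 3.5·38.00/0.6745 = 197.18.
So outliers lie outside [-85.18, 309.18].
339: M = 4.03 → outlier.
385: M = 4.85 → outlier.
484: M = 6.60 → outlier.

339, 385, 484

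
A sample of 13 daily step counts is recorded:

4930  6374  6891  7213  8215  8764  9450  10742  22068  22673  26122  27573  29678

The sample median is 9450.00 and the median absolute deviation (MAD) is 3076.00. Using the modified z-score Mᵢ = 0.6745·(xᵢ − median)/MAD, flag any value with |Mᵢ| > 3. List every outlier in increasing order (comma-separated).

26122, 27573, 29678

|Mᵢ| > 3 ⇔ |xᵢ − 9450.00| > 3·3076.00/0.6745 = 13681.25.
So outliers lie outside [-4231.25, 23131.25].
26122: M = 3.66 → outlier.
27573: M = 3.97 → outlier.
29678: M = 4.44 → outlier.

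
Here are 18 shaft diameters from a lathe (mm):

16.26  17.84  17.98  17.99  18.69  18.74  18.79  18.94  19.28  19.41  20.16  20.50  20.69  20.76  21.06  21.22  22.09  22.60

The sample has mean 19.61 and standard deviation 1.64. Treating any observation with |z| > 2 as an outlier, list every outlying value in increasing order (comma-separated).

Cutoffs at x̄ ± 2s: 19.61 ± 2·1.64 = [16.33, 22.89].
16.26: z = -2.04, |z| > 2 → outlier.
Every other value lies within [16.33, 22.89].

16.26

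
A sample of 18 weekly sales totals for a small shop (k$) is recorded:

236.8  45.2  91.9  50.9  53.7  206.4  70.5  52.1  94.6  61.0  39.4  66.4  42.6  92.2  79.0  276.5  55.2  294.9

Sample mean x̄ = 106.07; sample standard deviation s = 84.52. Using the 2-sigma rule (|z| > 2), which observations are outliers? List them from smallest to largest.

276.5, 294.9

Cutoffs at x̄ ± 2s: 106.07 ± 2·84.52 = [-62.97, 275.11].
276.5: z = 2.02, |z| > 2 → outlier.
294.9: z = 2.23, |z| > 2 → outlier.
Every other value lies within [-62.97, 275.11].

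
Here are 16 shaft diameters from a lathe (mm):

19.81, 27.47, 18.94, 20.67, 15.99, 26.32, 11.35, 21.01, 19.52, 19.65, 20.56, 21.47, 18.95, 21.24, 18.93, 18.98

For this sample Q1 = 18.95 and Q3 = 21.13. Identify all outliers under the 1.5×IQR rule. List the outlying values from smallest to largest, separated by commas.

IQR = Q3 − Q1 = 21.13 − 18.95 = 2.18.
Lower fence = Q1 − 1.5·IQR = 18.95 − 3.27 = 15.68.
Upper fence = Q3 + 1.5·IQR = 21.13 + 3.27 = 24.40.
11.35 < 15.68 → outlier.
26.32 > 24.40 → outlier.
27.47 > 24.40 → outlier.
All remaining values lie within [15.68, 24.40].

11.35, 26.32, 27.47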